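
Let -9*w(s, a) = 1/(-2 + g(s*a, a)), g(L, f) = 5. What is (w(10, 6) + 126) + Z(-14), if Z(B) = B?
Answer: 3023/27 ≈ 111.96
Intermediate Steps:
w(s, a) = -1/27 (w(s, a) = -1/(9*(-2 + 5)) = -1/9/3 = -1/9*1/3 = -1/27)
(w(10, 6) + 126) + Z(-14) = (-1/27 + 126) - 14 = 3401/27 - 14 = 3023/27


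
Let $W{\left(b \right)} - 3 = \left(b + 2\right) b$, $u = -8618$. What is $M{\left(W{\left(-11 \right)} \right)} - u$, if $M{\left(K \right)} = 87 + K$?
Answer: $8807$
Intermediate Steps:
$W{\left(b \right)} = 3 + b \left(2 + b\right)$ ($W{\left(b \right)} = 3 + \left(b + 2\right) b = 3 + \left(2 + b\right) b = 3 + b \left(2 + b\right)$)
$M{\left(W{\left(-11 \right)} \right)} - u = \left(87 + \left(3 + \left(-11\right)^{2} + 2 \left(-11\right)\right)\right) - -8618 = \left(87 + \left(3 + 121 - 22\right)\right) + 8618 = \left(87 + 102\right) + 8618 = 189 + 8618 = 8807$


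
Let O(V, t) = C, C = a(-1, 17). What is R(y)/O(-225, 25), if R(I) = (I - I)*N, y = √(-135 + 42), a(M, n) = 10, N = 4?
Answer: 0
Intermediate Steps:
C = 10
O(V, t) = 10
y = I*√93 (y = √(-93) = I*√93 ≈ 9.6436*I)
R(I) = 0 (R(I) = (I - I)*4 = 0*4 = 0)
R(y)/O(-225, 25) = 0/10 = 0*(⅒) = 0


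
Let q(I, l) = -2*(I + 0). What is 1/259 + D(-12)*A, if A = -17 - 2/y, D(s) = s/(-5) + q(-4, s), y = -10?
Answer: -1131287/6475 ≈ -174.72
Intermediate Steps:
q(I, l) = -2*I
D(s) = 8 - s/5 (D(s) = s/(-5) - 2*(-4) = s*(-⅕) + 8 = -s/5 + 8 = 8 - s/5)
A = -84/5 (A = -17 - 2/(-10) = -17 - ⅒*(-2) = -17 + ⅕ = -84/5 ≈ -16.800)
1/259 + D(-12)*A = 1/259 + (8 - ⅕*(-12))*(-84/5) = 1/259 + (8 + 12/5)*(-84/5) = 1/259 + (52/5)*(-84/5) = 1/259 - 4368/25 = -1131287/6475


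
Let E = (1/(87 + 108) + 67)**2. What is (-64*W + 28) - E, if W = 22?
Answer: -223194856/38025 ≈ -5869.7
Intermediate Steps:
E = 170720356/38025 (E = (1/195 + 67)**2 = (13066/195)**2 = 170720356/38025 ≈ 4489.7)
(-64*W + 28) - E = (-64*22 + 28) - 1*170720356/38025 = (-1408 + 28) - 170720356/38025 = -1380 - 170720356/38025 = -223194856/38025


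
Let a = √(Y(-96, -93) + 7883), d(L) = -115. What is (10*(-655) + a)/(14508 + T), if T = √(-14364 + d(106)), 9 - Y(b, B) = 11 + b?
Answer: -(6550 - √7977)/(14508 + I*√14479) ≈ -0.44529 + 0.0036932*I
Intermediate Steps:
Y(b, B) = -2 - b (Y(b, B) = 9 - (11 + b) = 9 + (-11 - b) = -2 - b)
a = √7977 (a = √((-2 - 1*(-96)) + 7883) = √((-2 + 96) + 7883) = √(94 + 7883) = √7977 ≈ 89.314)
T = I*√14479 (T = √(-14364 - 115) = √(-14479) = I*√14479 ≈ 120.33*I)
(10*(-655) + a)/(14508 + T) = (10*(-655) + √7977)/(14508 + I*√14479) = (-6550 + √7977)/(14508 + I*√14479)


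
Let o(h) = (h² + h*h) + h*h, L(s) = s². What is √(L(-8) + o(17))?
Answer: 7*√19 ≈ 30.512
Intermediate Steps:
o(h) = 3*h² (o(h) = (h² + h²) + h² = 2*h² + h² = 3*h²)
√(L(-8) + o(17)) = √((-8)² + 3*17²) = √(64 + 3*289) = √(64 + 867) = √931 = 7*√19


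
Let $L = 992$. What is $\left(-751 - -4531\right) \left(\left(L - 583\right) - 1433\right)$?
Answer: $-3870720$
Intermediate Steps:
$\left(-751 - -4531\right) \left(\left(L - 583\right) - 1433\right) = \left(-751 - -4531\right) \left(\left(992 - 583\right) - 1433\right) = \left(-751 + 4531\right) \left(\left(992 - 583\right) - 1433\right) = 3780 \left(409 - 1433\right) = 3780 \left(-1024\right) = -3870720$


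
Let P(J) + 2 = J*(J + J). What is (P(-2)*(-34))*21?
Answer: -4284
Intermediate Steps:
P(J) = -2 + 2*J² (P(J) = -2 + J*(J + J) = -2 + J*(2*J) = -2 + 2*J²)
(P(-2)*(-34))*21 = ((-2 + 2*(-2)²)*(-34))*21 = ((-2 + 2*4)*(-34))*21 = ((-2 + 8)*(-34))*21 = (6*(-34))*21 = -204*21 = -4284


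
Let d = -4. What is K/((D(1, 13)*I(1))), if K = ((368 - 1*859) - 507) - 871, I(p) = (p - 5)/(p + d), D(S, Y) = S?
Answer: -5607/4 ≈ -1401.8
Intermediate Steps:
I(p) = (-5 + p)/(-4 + p) (I(p) = (p - 5)/(p - 4) = (-5 + p)/(-4 + p))
K = -1869 (K = ((368 - 859) - 507) - 871 = (-491 - 507) - 871 = -998 - 871 = -1869)
K/((D(1, 13)*I(1))) = -1869*(-4 + 1)/(-5 + 1) = -1869/(1*(-4/(-3))) = -1869/(1*(-⅓*(-4))) = -1869/(1*(4/3)) = -1869/4/3 = -1869*¾ = -5607/4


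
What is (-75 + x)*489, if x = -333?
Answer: -199512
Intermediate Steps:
(-75 + x)*489 = (-75 - 333)*489 = -408*489 = -199512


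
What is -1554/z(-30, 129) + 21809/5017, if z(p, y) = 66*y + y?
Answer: 60232923/14453977 ≈ 4.1672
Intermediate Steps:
z(p, y) = 67*y
-1554/z(-30, 129) + 21809/5017 = -1554/(67*129) + 21809/5017 = -1554/8643 + 21809*(1/5017) = -1554*1/8643 + 21809/5017 = -518/2881 + 21809/5017 = 60232923/14453977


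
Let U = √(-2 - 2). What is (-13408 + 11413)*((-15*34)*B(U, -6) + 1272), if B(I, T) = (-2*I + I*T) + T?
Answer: -8642340 - 16279200*I ≈ -8.6423e+6 - 1.6279e+7*I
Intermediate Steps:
U = 2*I (U = √(-4) = 2*I ≈ 2.0*I)
B(I, T) = T - 2*I + I*T
(-13408 + 11413)*((-15*34)*B(U, -6) + 1272) = (-13408 + 11413)*((-15*34)*(-6 - 4*I + (2*I)*(-6)) + 1272) = -1995*(-510*(-6 - 4*I - 12*I) + 1272) = -1995*(-510*(-6 - 16*I) + 1272) = -1995*((3060 + 8160*I) + 1272) = -1995*(4332 + 8160*I) = -8642340 - 16279200*I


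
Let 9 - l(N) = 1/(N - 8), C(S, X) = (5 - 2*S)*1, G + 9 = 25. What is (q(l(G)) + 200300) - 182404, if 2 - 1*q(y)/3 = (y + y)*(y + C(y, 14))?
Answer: 579467/32 ≈ 18108.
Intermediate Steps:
G = 16 (G = -9 + 25 = 16)
C(S, X) = 5 - 2*S
l(N) = 9 - 1/(-8 + N) (l(N) = 9 - 1/(N - 8) = 9 - 1/(-8 + N))
q(y) = 6 - 6*y*(5 - y) (q(y) = 6 - 3*(y + y)*(y + (5 - 2*y)) = 6 - 3*2*y*(5 - y) = 6 - 6*y*(5 - y))
(q(l(G)) + 200300) - 182404 = ((6 - 30*(-73 + 9*16)/(-8 + 16) + 6*((-73 + 9*16)/(-8 + 16))**2) + 200300) - 182404 = ((6 - 30*(-73 + 144)/8 + 6*((-73 + 144)/8)**2) + 200300) - 182404 = ((6 - 15*71/4 + 6*((1/8)*71)**2) + 200300) - 182404 = ((6 - 30*71/8 + 6*(71/8)**2) + 200300) - 182404 = ((6 - 1065/4 + 6*(5041/64)) + 200300) - 182404 = ((6 - 1065/4 + 15123/32) + 200300) - 182404 = (6795/32 + 200300) - 182404 = 6416395/32 - 182404 = 579467/32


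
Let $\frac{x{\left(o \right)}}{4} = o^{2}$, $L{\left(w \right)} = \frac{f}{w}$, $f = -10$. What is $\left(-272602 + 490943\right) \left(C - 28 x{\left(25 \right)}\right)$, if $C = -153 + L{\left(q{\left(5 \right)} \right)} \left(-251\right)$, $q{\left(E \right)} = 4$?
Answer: $- \frac{30360534391}{2} \approx -1.518 \cdot 10^{10}$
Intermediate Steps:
$L{\left(w \right)} = - \frac{10}{w}$
$x{\left(o \right)} = 4 o^{2}$
$C = \frac{949}{2}$ ($C = -153 + - \frac{10}{4} \left(-251\right) = -153 + \left(-10\right) \frac{1}{4} \left(-251\right) = -153 - - \frac{1255}{2} = -153 + \frac{1255}{2} = \frac{949}{2} \approx 474.5$)
$\left(-272602 + 490943\right) \left(C - 28 x{\left(25 \right)}\right) = \left(-272602 + 490943\right) \left(\frac{949}{2} - 28 \cdot 4 \cdot 25^{2}\right) = 218341 \left(\frac{949}{2} - 28 \cdot 4 \cdot 625\right) = 218341 \left(\frac{949}{2} - 70000\right) = 218341 \left(- \frac{139051}{2}\right) = - \frac{30360534391}{2}$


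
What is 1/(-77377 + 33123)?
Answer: -1/44254 ≈ -2.2597e-5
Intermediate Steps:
1/(-77377 + 33123) = 1/(-44254) = -1/44254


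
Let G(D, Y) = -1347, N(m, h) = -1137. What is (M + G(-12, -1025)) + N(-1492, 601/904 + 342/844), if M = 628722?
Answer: 626238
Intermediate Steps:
(M + G(-12, -1025)) + N(-1492, 601/904 + 342/844) = (628722 - 1347) - 1137 = 627375 - 1137 = 626238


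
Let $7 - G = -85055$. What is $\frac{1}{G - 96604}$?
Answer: $- \frac{1}{11542} \approx -8.664 \cdot 10^{-5}$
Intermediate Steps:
$G = 85062$ ($G = 7 - -85055 = 7 + 85055 = 85062$)
$\frac{1}{G - 96604} = \frac{1}{85062 - 96604} = \frac{1}{-11542} = - \frac{1}{11542}$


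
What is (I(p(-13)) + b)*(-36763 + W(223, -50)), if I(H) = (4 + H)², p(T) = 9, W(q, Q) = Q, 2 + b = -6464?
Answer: 231811461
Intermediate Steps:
b = -6466 (b = -2 - 6464 = -6466)
(I(p(-13)) + b)*(-36763 + W(223, -50)) = ((4 + 9)² - 6466)*(-36763 - 50) = (13² - 6466)*(-36813) = (169 - 6466)*(-36813) = -6297*(-36813) = 231811461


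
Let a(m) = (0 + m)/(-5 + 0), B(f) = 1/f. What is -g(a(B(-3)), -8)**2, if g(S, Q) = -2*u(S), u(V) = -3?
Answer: -36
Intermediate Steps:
a(m) = -m/5 (a(m) = m/(-5) = m*(-1/5) = -m/5)
g(S, Q) = 6 (g(S, Q) = -2*(-3) = 6)
-g(a(B(-3)), -8)**2 = -1*6**2 = -1*36 = -36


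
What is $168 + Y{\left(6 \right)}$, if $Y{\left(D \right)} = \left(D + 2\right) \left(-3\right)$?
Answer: $144$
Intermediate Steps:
$Y{\left(D \right)} = -6 - 3 D$ ($Y{\left(D \right)} = \left(2 + D\right) \left(-3\right) = -6 - 3 D$)
$168 + Y{\left(6 \right)} = 168 - 24 = 144$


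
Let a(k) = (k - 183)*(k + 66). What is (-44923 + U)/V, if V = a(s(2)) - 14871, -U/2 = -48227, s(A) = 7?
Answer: -51531/27719 ≈ -1.8590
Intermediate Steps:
U = 96454 (U = -2*(-48227) = 96454)
a(k) = (-183 + k)*(66 + k)
V = -27719 (V = (-12078 + 7² - 117*7) - 14871 = (-12078 + 49 - 819) - 14871 = -12848 - 14871 = -27719)
(-44923 + U)/V = (-44923 + 96454)/(-27719) = 51531*(-1/27719) = -51531/27719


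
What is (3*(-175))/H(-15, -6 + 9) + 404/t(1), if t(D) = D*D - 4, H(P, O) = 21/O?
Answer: -629/3 ≈ -209.67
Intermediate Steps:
t(D) = -4 + D² (t(D) = D² - 4 = -4 + D²)
(3*(-175))/H(-15, -6 + 9) + 404/t(1) = (3*(-175))/((21/(-6 + 9))) + 404/(-4 + 1²) = -525/(21/3) + 404/(-4 + 1) = -525/(21*(⅓)) + 404/(-3) = -525/7 + 404*(-⅓) = -525*⅐ - 404/3 = -75 - 404/3 = -629/3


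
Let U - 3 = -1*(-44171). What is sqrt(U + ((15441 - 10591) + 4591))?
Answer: sqrt(53615) ≈ 231.55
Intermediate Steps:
U = 44174 (U = 3 - 1*(-44171) = 3 + 44171 = 44174)
sqrt(U + ((15441 - 10591) + 4591)) = sqrt(44174 + ((15441 - 10591) + 4591)) = sqrt(44174 + (4850 + 4591)) = sqrt(44174 + 9441) = sqrt(53615)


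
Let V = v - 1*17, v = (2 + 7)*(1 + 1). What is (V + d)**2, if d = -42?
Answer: 1681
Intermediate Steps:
v = 18 (v = 9*2 = 18)
V = 1 (V = 18 - 1*17 = 18 - 17 = 1)
(V + d)**2 = (1 - 42)**2 = (-41)**2 = 1681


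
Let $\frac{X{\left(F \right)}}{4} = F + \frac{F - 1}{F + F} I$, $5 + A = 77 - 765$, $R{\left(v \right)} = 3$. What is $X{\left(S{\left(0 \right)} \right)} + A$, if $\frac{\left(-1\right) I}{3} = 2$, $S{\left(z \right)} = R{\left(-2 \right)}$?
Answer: $-689$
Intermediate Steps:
$A = -693$ ($A = -5 + \left(77 - 765\right) = -5 - 688 = -693$)
$S{\left(z \right)} = 3$
$I = -6$ ($I = \left(-3\right) 2 = -6$)
$X{\left(F \right)} = 4 F - \frac{12 \left(-1 + F\right)}{F}$ ($X{\left(F \right)} = 4 \left(F + \frac{F - 1}{F + F} \left(-6\right)\right) = 4 \left(F + \frac{-1 + F}{2 F} \left(-6\right)\right) = 4 \left(F - \frac{3 \left(-1 + F\right)}{F}\right) = 4 F - \frac{12 \left(-1 + F\right)}{F}$)
$X{\left(S{\left(0 \right)} \right)} + A = \left(-12 + 4 \cdot 3 + \frac{12}{3}\right) - 693 = \left(-12 + 12 + 12 \cdot \frac{1}{3}\right) - 693 = \left(-12 + 12 + 4\right) - 693 = 4 - 693 = -689$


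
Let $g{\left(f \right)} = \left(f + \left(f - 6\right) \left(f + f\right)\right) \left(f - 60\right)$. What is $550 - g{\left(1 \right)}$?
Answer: $19$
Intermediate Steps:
$g{\left(f \right)} = \left(-60 + f\right) \left(f + 2 f \left(-6 + f\right)\right)$ ($g{\left(f \right)} = \left(f + \left(-6 + f\right) 2 f\right) \left(-60 + f\right) = \left(f + 2 f \left(-6 + f\right)\right) \left(-60 + f\right) = \left(-60 + f\right) \left(f + 2 f \left(-6 + f\right)\right)$)
$550 - g{\left(1 \right)} = 550 - 1 \left(660 - 131 + 2 \cdot 1^{2}\right) = 550 - 1 \left(660 - 131 + 2 \cdot 1\right) = 550 - 1 \left(660 - 131 + 2\right) = 550 - 1 \cdot 531 = 550 - 531 = 19$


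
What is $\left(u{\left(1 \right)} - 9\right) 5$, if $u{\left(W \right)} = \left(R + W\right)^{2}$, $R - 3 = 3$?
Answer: $200$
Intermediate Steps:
$R = 6$ ($R = 3 + 3 = 6$)
$u{\left(W \right)} = \left(6 + W\right)^{2}$
$\left(u{\left(1 \right)} - 9\right) 5 = \left(\left(6 + 1\right)^{2} - 9\right) 5 = \left(7^{2} - 9\right) 5 = \left(49 - 9\right) 5 = 40 \cdot 5 = 200$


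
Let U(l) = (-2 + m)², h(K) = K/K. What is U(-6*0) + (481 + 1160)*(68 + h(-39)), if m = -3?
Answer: 113254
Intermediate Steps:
h(K) = 1
U(l) = 25 (U(l) = (-2 - 3)² = (-5)² = 25)
U(-6*0) + (481 + 1160)*(68 + h(-39)) = 25 + (481 + 1160)*(68 + 1) = 25 + 1641*69 = 25 + 113229 = 113254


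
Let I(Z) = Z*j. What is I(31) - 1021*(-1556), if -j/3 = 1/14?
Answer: 22241371/14 ≈ 1.5887e+6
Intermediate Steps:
j = -3/14 ≈ -0.21429
I(Z) = -3*Z/14 (I(Z) = Z*(-3/14) = -3*Z/14)
I(31) - 1021*(-1556) = -3/14*31 - 1021*(-1556) = -93/14 + 1588676 = 22241371/14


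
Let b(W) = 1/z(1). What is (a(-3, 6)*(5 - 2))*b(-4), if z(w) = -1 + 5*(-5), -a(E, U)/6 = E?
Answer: -27/13 ≈ -2.0769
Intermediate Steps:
a(E, U) = -6*E
z(w) = -26 (z(w) = -1 - 25 = -26)
b(W) = -1/26 (b(W) = 1/(-26) = -1/26)
(a(-3, 6)*(5 - 2))*b(-4) = ((-6*(-3))*(5 - 2))*(-1/26) = (18*3)*(-1/26) = 54*(-1/26) = -27/13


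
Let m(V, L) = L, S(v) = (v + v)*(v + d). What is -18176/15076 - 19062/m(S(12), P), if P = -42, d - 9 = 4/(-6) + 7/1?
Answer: 11942305/26383 ≈ 452.65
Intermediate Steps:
d = 46/3 (d = 9 + (4/(-6) + 7/1) = 9 + (4*(-⅙) + 7*1) = 9 + (-⅔ + 7) = 9 + 19/3 = 46/3 ≈ 15.333)
S(v) = 2*v*(46/3 + v) (S(v) = (v + v)*(v + 46/3) = (2*v)*(46/3 + v) = 2*v*(46/3 + v))
-18176/15076 - 19062/m(S(12), P) = -18176/15076 - 19062/(-42) = -18176*1/15076 - 19062*(-1/42) = -4544/3769 + 3177/7 = 11942305/26383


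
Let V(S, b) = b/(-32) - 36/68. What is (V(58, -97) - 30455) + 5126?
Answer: -13777615/544 ≈ -25327.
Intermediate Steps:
V(S, b) = -9/17 - b/32 (V(S, b) = b*(-1/32) - 36*1/68 = -b/32 - 9/17 = -9/17 - b/32)
(V(58, -97) - 30455) + 5126 = ((-9/17 - 1/32*(-97)) - 30455) + 5126 = ((-9/17 + 97/32) - 30455) + 5126 = (1361/544 - 30455) + 5126 = -16566159/544 + 5126 = -13777615/544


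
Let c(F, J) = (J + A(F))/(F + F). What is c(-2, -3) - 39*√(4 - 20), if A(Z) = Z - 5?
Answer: 5/2 - 156*I ≈ 2.5 - 156.0*I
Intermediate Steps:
A(Z) = -5 + Z
c(F, J) = (-5 + F + J)/(2*F) (c(F, J) = (J + (-5 + F))/(F + F) = (-5 + F + J)/((2*F)) = (-5 + F + J)*(1/(2*F)) = (-5 + F + J)/(2*F))
c(-2, -3) - 39*√(4 - 20) = (½)*(-5 - 2 - 3)/(-2) - 39*√(4 - 20) = (½)*(-½)*(-10) - 156*I = 5/2 - 156*I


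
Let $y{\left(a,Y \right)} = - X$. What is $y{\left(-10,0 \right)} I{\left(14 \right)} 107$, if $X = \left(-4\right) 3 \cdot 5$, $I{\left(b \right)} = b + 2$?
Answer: $102720$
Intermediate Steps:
$I{\left(b \right)} = 2 + b$
$X = -60$ ($X = \left(-12\right) 5 = -60$)
$y{\left(a,Y \right)} = 60$ ($y{\left(a,Y \right)} = \left(-1\right) \left(-60\right) = 60$)
$y{\left(-10,0 \right)} I{\left(14 \right)} 107 = 60 \left(2 + 14\right) 107 = 60 \cdot 16 \cdot 107 = 960 \cdot 107 = 102720$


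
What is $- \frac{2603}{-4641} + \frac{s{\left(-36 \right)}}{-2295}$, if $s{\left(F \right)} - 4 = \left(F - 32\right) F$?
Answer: $- \frac{105997}{208845} \approx -0.50754$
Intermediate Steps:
$s{\left(F \right)} = 4 + F \left(-32 + F\right)$ ($s{\left(F \right)} = 4 + \left(F - 32\right) F = 4 + \left(-32 + F\right) F = 4 + F \left(-32 + F\right)$)
$- \frac{2603}{-4641} + \frac{s{\left(-36 \right)}}{-2295} = - \frac{2603}{-4641} + \frac{4 + \left(-36\right)^{2} - -1152}{-2295} = \left(-2603\right) \left(- \frac{1}{4641}\right) + \left(4 + 1296 + 1152\right) \left(- \frac{1}{2295}\right) = \frac{2603}{4641} + 2452 \left(- \frac{1}{2295}\right) = \frac{2603}{4641} - \frac{2452}{2295} = - \frac{105997}{208845}$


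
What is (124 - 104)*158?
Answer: 3160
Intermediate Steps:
(124 - 104)*158 = 20*158 = 3160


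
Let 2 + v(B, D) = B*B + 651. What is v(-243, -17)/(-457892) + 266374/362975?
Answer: 50150821029/83101674350 ≈ 0.60349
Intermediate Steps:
v(B, D) = 649 + B² (v(B, D) = -2 + (B*B + 651) = -2 + (B² + 651) = -2 + (651 + B²) = 649 + B²)
v(-243, -17)/(-457892) + 266374/362975 = (649 + (-243)²)/(-457892) + 266374/362975 = (649 + 59049)*(-1/457892) + 266374*(1/362975) = 59698*(-1/457892) + 266374/362975 = -29849/228946 + 266374/362975 = 50150821029/83101674350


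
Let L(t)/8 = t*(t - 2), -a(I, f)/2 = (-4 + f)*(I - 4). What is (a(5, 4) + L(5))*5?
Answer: 600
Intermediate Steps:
a(I, f) = -2*(-4 + I)*(-4 + f) (a(I, f) = -2*(-4 + f)*(I - 4) = -2*(-4 + f)*(-4 + I) = -2*(-4 + I)*(-4 + f))
L(t) = 8*t*(-2 + t) (L(t) = 8*(t*(t - 2)) = 8*(t*(-2 + t)) = 8*t*(-2 + t))
(a(5, 4) + L(5))*5 = ((-32 + 8*5 + 8*4 - 2*5*4) + 8*5*(-2 + 5))*5 = ((-32 + 40 + 32 - 40) + 8*5*3)*5 = (0 + 120)*5 = 120*5 = 600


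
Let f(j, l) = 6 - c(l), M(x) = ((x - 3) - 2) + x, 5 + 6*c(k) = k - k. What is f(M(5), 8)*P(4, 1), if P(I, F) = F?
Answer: 41/6 ≈ 6.8333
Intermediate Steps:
c(k) = -5/6 (c(k) = -5/6 + (k - k)/6 = -5/6 + (1/6)*0 = -5/6 + 0 = -5/6)
M(x) = -5 + 2*x (M(x) = ((-3 + x) - 2) + x = (-5 + x) + x = -5 + 2*x)
f(j, l) = 41/6 (f(j, l) = 6 - 1*(-5/6) = 6 + 5/6 = 41/6)
f(M(5), 8)*P(4, 1) = (41/6)*1 = 41/6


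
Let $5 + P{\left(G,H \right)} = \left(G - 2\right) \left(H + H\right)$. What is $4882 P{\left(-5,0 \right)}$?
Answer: $-24410$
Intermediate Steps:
$P{\left(G,H \right)} = -5 + 2 H \left(-2 + G\right)$ ($P{\left(G,H \right)} = -5 + \left(G - 2\right) \left(H + H\right) = -5 + \left(-2 + G\right) 2 H = -5 + 2 H \left(-2 + G\right)$)
$4882 P{\left(-5,0 \right)} = 4882 \left(-5 - 0 + 2 \left(-5\right) 0\right) = 4882 \left(-5 + 0 + 0\right) = 4882 \left(-5\right) = -24410$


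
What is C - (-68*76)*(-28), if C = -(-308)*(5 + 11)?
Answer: -139776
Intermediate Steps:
C = 4928 (C = -(-308)*16 = -44*(-112) = 4928)
C - (-68*76)*(-28) = 4928 - (-68*76)*(-28) = 4928 - (-5168)*(-28) = 4928 - 1*144704 = 4928 - 144704 = -139776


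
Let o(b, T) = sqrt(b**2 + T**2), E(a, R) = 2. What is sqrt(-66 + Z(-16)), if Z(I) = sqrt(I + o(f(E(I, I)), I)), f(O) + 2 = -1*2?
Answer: sqrt(-66 + 2*sqrt(-4 + sqrt(17))) ≈ 8.0807*I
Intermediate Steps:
f(O) = -4 (f(O) = -2 - 1*2 = -2 - 2 = -4)
o(b, T) = sqrt(T**2 + b**2)
Z(I) = sqrt(I + sqrt(16 + I**2)) (Z(I) = sqrt(I + sqrt(I**2 + (-4)**2)) = sqrt(I + sqrt(I**2 + 16)) = sqrt(I + sqrt(16 + I**2)))
sqrt(-66 + Z(-16)) = sqrt(-66 + sqrt(-16 + sqrt(16 + (-16)**2))) = sqrt(-66 + sqrt(-16 + sqrt(16 + 256))) = sqrt(-66 + sqrt(-16 + sqrt(272))) = sqrt(-66 + sqrt(-16 + 4*sqrt(17)))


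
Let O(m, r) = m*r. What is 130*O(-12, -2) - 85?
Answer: 3035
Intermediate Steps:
130*O(-12, -2) - 85 = 130*(-12*(-2)) - 85 = 130*24 - 85 = 3120 - 85 = 3035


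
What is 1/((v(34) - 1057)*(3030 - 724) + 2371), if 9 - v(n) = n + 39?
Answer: -1/2582655 ≈ -3.8720e-7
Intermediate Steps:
v(n) = -30 - n (v(n) = 9 - (n + 39) = 9 - (39 + n) = 9 + (-39 - n) = -30 - n)
1/((v(34) - 1057)*(3030 - 724) + 2371) = 1/(((-30 - 1*34) - 1057)*(3030 - 724) + 2371) = 1/(((-30 - 34) - 1057)*2306 + 2371) = 1/((-64 - 1057)*2306 + 2371) = 1/(-1121*2306 + 2371) = 1/(-2585026 + 2371) = 1/(-2582655) = -1/2582655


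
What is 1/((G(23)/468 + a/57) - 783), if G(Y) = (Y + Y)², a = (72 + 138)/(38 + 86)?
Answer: -137826/107290501 ≈ -0.0012846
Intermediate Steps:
a = 105/62 (a = 210/124 = 210*(1/124) = 105/62 ≈ 1.6935)
G(Y) = 4*Y² (G(Y) = (2*Y)² = 4*Y²)
1/((G(23)/468 + a/57) - 783) = 1/(((4*23²)/468 + (105/62)/57) - 783) = 1/(((4*529)*(1/468) + (105/62)*(1/57)) - 783) = 1/((2116*(1/468) + 35/1178) - 783) = 1/((529/117 + 35/1178) - 783) = 1/(627257/137826 - 783) = 1/(-107290501/137826) = -137826/107290501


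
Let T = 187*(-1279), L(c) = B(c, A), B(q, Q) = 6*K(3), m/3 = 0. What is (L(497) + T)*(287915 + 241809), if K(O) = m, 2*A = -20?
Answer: -126695678252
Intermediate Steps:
m = 0 (m = 3*0 = 0)
A = -10 (A = (1/2)*(-20) = -10)
K(O) = 0
B(q, Q) = 0 (B(q, Q) = 6*0 = 0)
L(c) = 0
T = -239173
(L(497) + T)*(287915 + 241809) = (0 - 239173)*(287915 + 241809) = -239173*529724 = -126695678252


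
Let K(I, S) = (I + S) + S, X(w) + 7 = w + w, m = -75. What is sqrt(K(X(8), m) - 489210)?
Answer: I*sqrt(489351) ≈ 699.54*I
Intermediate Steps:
X(w) = -7 + 2*w (X(w) = -7 + (w + w) = -7 + 2*w)
K(I, S) = I + 2*S
sqrt(K(X(8), m) - 489210) = sqrt(((-7 + 2*8) + 2*(-75)) - 489210) = sqrt(((-7 + 16) - 150) - 489210) = sqrt((9 - 150) - 489210) = sqrt(-141 - 489210) = sqrt(-489351) = I*sqrt(489351)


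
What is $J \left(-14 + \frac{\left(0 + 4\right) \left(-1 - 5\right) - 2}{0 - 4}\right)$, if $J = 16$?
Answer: $-120$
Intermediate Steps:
$J \left(-14 + \frac{\left(0 + 4\right) \left(-1 - 5\right) - 2}{0 - 4}\right) = 16 \left(-14 + \frac{\left(0 + 4\right) \left(-1 - 5\right) - 2}{0 - 4}\right) = 16 \left(-14 + \frac{4 \left(-6\right) - 2}{-4}\right) = 16 \left(-14 + \left(-24 - 2\right) \left(- \frac{1}{4}\right)\right) = 16 \left(-14 - - \frac{13}{2}\right) = 16 \left(-14 + \frac{13}{2}\right) = 16 \left(- \frac{15}{2}\right) = -120$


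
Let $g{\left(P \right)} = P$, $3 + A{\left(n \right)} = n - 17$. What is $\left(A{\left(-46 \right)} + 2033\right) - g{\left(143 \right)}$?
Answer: $1824$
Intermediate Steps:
$A{\left(n \right)} = -20 + n$ ($A{\left(n \right)} = -3 + \left(n - 17\right) = -3 + \left(-17 + n\right) = -20 + n$)
$\left(A{\left(-46 \right)} + 2033\right) - g{\left(143 \right)} = \left(\left(-20 - 46\right) + 2033\right) - 143 = \left(-66 + 2033\right) - 143 = 1967 - 143 = 1824$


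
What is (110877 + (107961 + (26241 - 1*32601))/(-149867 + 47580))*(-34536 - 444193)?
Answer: -5429348934761442/102287 ≈ -5.3080e+10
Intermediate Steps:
(110877 + (107961 + (26241 - 1*32601))/(-149867 + 47580))*(-34536 - 444193) = (110877 + (107961 + (26241 - 32601))/(-102287))*(-478729) = (110877 + (107961 - 6360)*(-1/102287))*(-478729) = (110877 + 101601*(-1/102287))*(-478729) = (110877 - 101601/102287)*(-478729) = (11341174098/102287)*(-478729) = -5429348934761442/102287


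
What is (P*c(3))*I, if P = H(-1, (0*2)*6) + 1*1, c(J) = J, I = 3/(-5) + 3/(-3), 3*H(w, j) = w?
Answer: -16/5 ≈ -3.2000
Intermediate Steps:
H(w, j) = w/3
I = -8/5 (I = 3*(-1/5) + 3*(-1/3) = -3/5 - 1 = -8/5 ≈ -1.6000)
P = 2/3 (P = (1/3)*(-1) + 1*1 = -1/3 + 1 = 2/3 ≈ 0.66667)
(P*c(3))*I = ((2/3)*3)*(-8/5) = 2*(-8/5) = -16/5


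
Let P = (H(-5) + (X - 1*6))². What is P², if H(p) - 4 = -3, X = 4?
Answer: 1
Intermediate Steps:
H(p) = 1 (H(p) = 4 - 3 = 1)
P = 1 (P = (1 + (4 - 1*6))² = (1 + (4 - 6))² = (1 - 2)² = (-1)² = 1)
P² = 1² = 1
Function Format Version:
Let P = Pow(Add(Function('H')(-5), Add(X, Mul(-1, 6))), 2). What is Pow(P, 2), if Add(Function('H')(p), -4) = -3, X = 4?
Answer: 1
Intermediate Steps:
Function('H')(p) = 1 (Function('H')(p) = Add(4, -3) = 1)
P = 1 (P = Pow(Add(1, Add(4, Mul(-1, 6))), 2) = Pow(Add(1, Add(4, -6)), 2) = Pow(Add(1, -2), 2) = Pow(-1, 2) = 1)
Pow(P, 2) = Pow(1, 2) = 1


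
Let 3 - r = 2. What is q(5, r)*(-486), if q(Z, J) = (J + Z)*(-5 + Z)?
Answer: 0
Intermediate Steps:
r = 1 (r = 3 - 1*2 = 3 - 2 = 1)
q(Z, J) = (-5 + Z)*(J + Z)
q(5, r)*(-486) = (5² - 5*1 - 5*5 + 1*5)*(-486) = (25 - 5 - 25 + 5)*(-486) = 0*(-486) = 0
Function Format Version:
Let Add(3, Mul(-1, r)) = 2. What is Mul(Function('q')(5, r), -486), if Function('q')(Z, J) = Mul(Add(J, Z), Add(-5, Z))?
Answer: 0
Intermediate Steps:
r = 1 (r = Add(3, Mul(-1, 2)) = Add(3, -2) = 1)
Function('q')(Z, J) = Mul(Add(-5, Z), Add(J, Z))
Mul(Function('q')(5, r), -486) = Mul(Add(Pow(5, 2), Mul(-5, 1), Mul(-5, 5), Mul(1, 5)), -486) = Mul(Add(25, -5, -25, 5), -486) = Mul(0, -486) = 0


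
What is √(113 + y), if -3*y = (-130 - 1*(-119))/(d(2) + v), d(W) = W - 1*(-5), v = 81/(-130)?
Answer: √702480507/2487 ≈ 10.657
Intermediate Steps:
v = -81/130 (v = 81*(-1/130) = -81/130 ≈ -0.62308)
d(W) = 5 + W (d(W) = W + 5 = 5 + W)
y = 1430/2487 (y = -(-130 - 1*(-119))/(3*((5 + 2) - 81/130)) = -(-130 + 119)/(3*(7 - 81/130)) = -(-11)/(3*829/130) = -(-11)*130/(3*829) = -⅓*(-1430/829) = 1430/2487 ≈ 0.57499)
√(113 + y) = √(113 + 1430/2487) = √(282461/2487) = √702480507/2487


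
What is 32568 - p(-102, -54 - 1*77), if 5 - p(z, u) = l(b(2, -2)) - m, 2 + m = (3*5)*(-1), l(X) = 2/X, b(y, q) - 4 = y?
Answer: 97741/3 ≈ 32580.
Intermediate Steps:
b(y, q) = 4 + y
m = -17 (m = -2 + (3*5)*(-1) = -2 + 15*(-1) = -2 - 15 = -17)
p(z, u) = -37/3 (p(z, u) = 5 - (2/(4 + 2) - 1*(-17)) = 5 - (2/6 + 17) = 5 - (2*(⅙) + 17) = 5 - (⅓ + 17) = 5 - 1*52/3 = 5 - 52/3 = -37/3)
32568 - p(-102, -54 - 1*77) = 32568 - 1*(-37/3) = 32568 + 37/3 = 97741/3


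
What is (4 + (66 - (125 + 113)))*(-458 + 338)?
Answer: 20160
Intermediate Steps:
(4 + (66 - (125 + 113)))*(-458 + 338) = (4 + (66 - 1*238))*(-120) = (4 + (66 - 238))*(-120) = (4 - 172)*(-120) = -168*(-120) = 20160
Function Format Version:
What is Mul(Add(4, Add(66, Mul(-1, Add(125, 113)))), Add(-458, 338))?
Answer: 20160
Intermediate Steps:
Mul(Add(4, Add(66, Mul(-1, Add(125, 113)))), Add(-458, 338)) = Mul(Add(4, Add(66, Mul(-1, 238))), -120) = Mul(Add(4, Add(66, -238)), -120) = Mul(Add(4, -172), -120) = Mul(-168, -120) = 20160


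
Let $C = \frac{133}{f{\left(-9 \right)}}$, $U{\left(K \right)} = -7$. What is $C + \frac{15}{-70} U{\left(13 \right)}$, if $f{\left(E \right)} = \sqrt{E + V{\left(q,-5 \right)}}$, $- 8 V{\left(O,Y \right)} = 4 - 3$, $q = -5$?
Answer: $\frac{3}{2} - \frac{266 i \sqrt{146}}{73} \approx 1.5 - 44.029 i$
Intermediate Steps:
$V{\left(O,Y \right)} = - \frac{1}{8}$ ($V{\left(O,Y \right)} = - \frac{4 - 3}{8} = \left(- \frac{1}{8}\right) 1 = - \frac{1}{8}$)
$f{\left(E \right)} = \sqrt{- \frac{1}{8} + E}$ ($f{\left(E \right)} = \sqrt{E - \frac{1}{8}} = \sqrt{- \frac{1}{8} + E}$)
$C = - \frac{266 i \sqrt{146}}{73}$ ($C = \frac{133}{\frac{1}{4} \sqrt{-2 + 16 \left(-9\right)}} = \frac{133}{\frac{1}{4} \sqrt{-2 - 144}} = \frac{133}{\frac{1}{4} \sqrt{-146}} = \frac{133}{\frac{1}{4} i \sqrt{146}} = 133 \left(- \frac{2 i \sqrt{146}}{73}\right) = - \frac{266 i \sqrt{146}}{73} \approx - 44.029 i$)
$C + \frac{15}{-70} U{\left(13 \right)} = - \frac{266 i \sqrt{146}}{73} + \frac{15}{-70} \left(-7\right) = - \frac{266 i \sqrt{146}}{73} + 15 \left(- \frac{1}{70}\right) \left(-7\right) = - \frac{266 i \sqrt{146}}{73} - - \frac{3}{2} = - \frac{266 i \sqrt{146}}{73} + \frac{3}{2} = \frac{3}{2} - \frac{266 i \sqrt{146}}{73}$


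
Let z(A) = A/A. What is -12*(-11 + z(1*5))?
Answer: 120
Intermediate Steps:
z(A) = 1
-12*(-11 + z(1*5)) = -12*(-11 + 1) = -12*(-10) = 120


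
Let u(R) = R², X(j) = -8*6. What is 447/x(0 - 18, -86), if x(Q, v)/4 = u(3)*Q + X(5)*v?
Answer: 149/5288 ≈ 0.028177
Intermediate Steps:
X(j) = -48
x(Q, v) = -192*v + 36*Q (x(Q, v) = 4*(3²*Q - 48*v) = 4*(9*Q - 48*v) = 4*(-48*v + 9*Q) = -192*v + 36*Q)
447/x(0 - 18, -86) = 447/(-192*(-86) + 36*(0 - 18)) = 447/(16512 + 36*(-18)) = 447/(16512 - 648) = 447/15864 = 447*(1/15864) = 149/5288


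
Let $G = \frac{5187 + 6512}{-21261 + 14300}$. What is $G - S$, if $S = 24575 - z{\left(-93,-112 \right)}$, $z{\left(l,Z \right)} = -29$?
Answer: $- \frac{171280143}{6961} \approx -24606.0$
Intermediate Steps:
$G = - \frac{11699}{6961}$ ($G = \frac{11699}{-6961} = 11699 \left(- \frac{1}{6961}\right) = - \frac{11699}{6961} \approx -1.6806$)
$S = 24604$ ($S = 24575 - -29 = 24575 + 29 = 24604$)
$G - S = - \frac{11699}{6961} - 24604 = - \frac{171280143}{6961}$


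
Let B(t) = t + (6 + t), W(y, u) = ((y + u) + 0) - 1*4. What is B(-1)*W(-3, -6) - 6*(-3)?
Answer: -34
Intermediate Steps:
W(y, u) = -4 + u + y (W(y, u) = ((u + y) + 0) - 4 = (u + y) - 4 = -4 + u + y)
B(t) = 6 + 2*t
B(-1)*W(-3, -6) - 6*(-3) = (6 + 2*(-1))*(-4 - 6 - 3) - 6*(-3) = (6 - 2)*(-13) + 18 = 4*(-13) + 18 = -52 + 18 = -34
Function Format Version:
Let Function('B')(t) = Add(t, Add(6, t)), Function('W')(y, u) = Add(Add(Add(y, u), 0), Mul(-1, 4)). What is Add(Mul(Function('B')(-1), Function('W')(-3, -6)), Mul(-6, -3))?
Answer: -34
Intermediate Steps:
Function('W')(y, u) = Add(-4, u, y) (Function('W')(y, u) = Add(Add(Add(u, y), 0), -4) = Add(Add(u, y), -4) = Add(-4, u, y))
Function('B')(t) = Add(6, Mul(2, t))
Add(Mul(Function('B')(-1), Function('W')(-3, -6)), Mul(-6, -3)) = Add(Mul(Add(6, Mul(2, -1)), Add(-4, -6, -3)), Mul(-6, -3)) = Add(Mul(Add(6, -2), -13), 18) = Add(Mul(4, -13), 18) = Add(-52, 18) = -34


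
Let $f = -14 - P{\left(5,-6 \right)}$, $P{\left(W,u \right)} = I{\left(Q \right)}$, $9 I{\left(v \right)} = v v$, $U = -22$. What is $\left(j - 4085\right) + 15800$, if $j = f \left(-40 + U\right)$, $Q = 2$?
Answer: $\frac{113495}{9} \approx 12611.0$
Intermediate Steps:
$I{\left(v \right)} = \frac{v^{2}}{9}$ ($I{\left(v \right)} = \frac{v v}{9} = \frac{v^{2}}{9}$)
$P{\left(W,u \right)} = \frac{4}{9}$ ($P{\left(W,u \right)} = \frac{2^{2}}{9} = \frac{1}{9} \cdot 4 = \frac{4}{9}$)
$f = - \frac{130}{9}$ ($f = -14 - \frac{4}{9} = - \frac{130}{9} \approx -14.444$)
$j = \frac{8060}{9}$ ($j = - \frac{130 \left(-40 - 22\right)}{9} = \left(- \frac{130}{9}\right) \left(-62\right) = \frac{8060}{9} \approx 895.56$)
$\left(j - 4085\right) + 15800 = \left(\frac{8060}{9} - 4085\right) + 15800 = - \frac{28705}{9} + 15800 = \frac{113495}{9}$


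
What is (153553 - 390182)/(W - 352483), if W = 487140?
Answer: -236629/134657 ≈ -1.7573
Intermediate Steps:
(153553 - 390182)/(W - 352483) = (153553 - 390182)/(487140 - 352483) = -236629/134657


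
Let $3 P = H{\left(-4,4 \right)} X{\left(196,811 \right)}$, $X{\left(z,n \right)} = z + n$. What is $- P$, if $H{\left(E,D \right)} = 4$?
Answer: $- \frac{4028}{3} \approx -1342.7$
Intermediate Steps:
$X{\left(z,n \right)} = n + z$
$P = \frac{4028}{3}$ ($P = \frac{4 \left(811 + 196\right)}{3} = \frac{4 \cdot 1007}{3} = \frac{1}{3} \cdot 4028 = \frac{4028}{3} \approx 1342.7$)
$- P = \left(-1\right) \frac{4028}{3} = - \frac{4028}{3}$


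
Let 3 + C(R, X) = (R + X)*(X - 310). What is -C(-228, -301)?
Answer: -323216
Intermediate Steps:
C(R, X) = -3 + (-310 + X)*(R + X) (C(R, X) = -3 + (R + X)*(X - 310) = -3 + (R + X)*(-310 + X) = -3 + (-310 + X)*(R + X))
-C(-228, -301) = -(-3 + (-301)**2 - 310*(-228) - 310*(-301) - 228*(-301)) = -(-3 + 90601 + 70680 + 93310 + 68628) = -1*323216 = -323216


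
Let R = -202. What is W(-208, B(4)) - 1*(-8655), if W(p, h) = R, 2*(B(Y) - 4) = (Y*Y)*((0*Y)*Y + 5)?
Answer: 8453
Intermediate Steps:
B(Y) = 4 + 5*Y²/2 (B(Y) = 4 + ((Y*Y)*((0*Y)*Y + 5))/2 = 4 + (Y²*(0*Y + 5))/2 = 4 + (Y²*(0 + 5))/2 = 4 + (Y²*5)/2 = 4 + (5*Y²)/2 = 4 + 5*Y²/2)
W(p, h) = -202
W(-208, B(4)) - 1*(-8655) = -202 - 1*(-8655) = -202 + 8655 = 8453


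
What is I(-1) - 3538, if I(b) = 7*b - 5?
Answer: -3550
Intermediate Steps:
I(b) = -5 + 7*b
I(-1) - 3538 = (-5 + 7*(-1)) - 3538 = (-5 - 7) - 3538 = -12 - 3538 = -3550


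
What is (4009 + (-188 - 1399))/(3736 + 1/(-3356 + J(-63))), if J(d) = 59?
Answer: 7985334/12317591 ≈ 0.64829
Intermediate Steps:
(4009 + (-188 - 1399))/(3736 + 1/(-3356 + J(-63))) = (4009 + (-188 - 1399))/(3736 + 1/(-3356 + 59)) = (4009 - 1587)/(3736 + 1/(-3297)) = 2422/(3736 - 1/3297) = 2422/(12317591/3297) = 2422*(3297/12317591) = 7985334/12317591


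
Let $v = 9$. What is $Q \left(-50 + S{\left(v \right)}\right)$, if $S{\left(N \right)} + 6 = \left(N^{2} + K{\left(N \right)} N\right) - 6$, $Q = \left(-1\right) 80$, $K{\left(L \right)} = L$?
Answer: $-8000$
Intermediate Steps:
$Q = -80$
$S{\left(N \right)} = -12 + 2 N^{2}$ ($S{\left(N \right)} = -6 - \left(6 - N^{2} - N N\right) = -6 + \left(\left(N^{2} + N^{2}\right) - 6\right) = -6 + \left(2 N^{2} - 6\right) = -6 + \left(-6 + 2 N^{2}\right) = -12 + 2 N^{2}$)
$Q \left(-50 + S{\left(v \right)}\right) = - 80 \left(-50 - \left(12 - 2 \cdot 9^{2}\right)\right) = - 80 \left(-50 + \left(-12 + 2 \cdot 81\right)\right) = - 80 \left(-50 + \left(-12 + 162\right)\right) = - 80 \left(-50 + 150\right) = \left(-80\right) 100 = -8000$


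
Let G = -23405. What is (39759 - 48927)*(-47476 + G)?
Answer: 649837008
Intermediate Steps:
(39759 - 48927)*(-47476 + G) = (39759 - 48927)*(-47476 - 23405) = -9168*(-70881) = 649837008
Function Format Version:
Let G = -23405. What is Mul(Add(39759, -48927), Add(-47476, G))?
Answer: 649837008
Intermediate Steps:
Mul(Add(39759, -48927), Add(-47476, G)) = Mul(Add(39759, -48927), Add(-47476, -23405)) = Mul(-9168, -70881) = 649837008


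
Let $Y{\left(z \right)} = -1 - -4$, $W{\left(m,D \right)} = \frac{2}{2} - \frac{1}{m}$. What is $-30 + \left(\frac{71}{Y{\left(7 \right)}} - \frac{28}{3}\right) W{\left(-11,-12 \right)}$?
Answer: $- \frac{158}{11} \approx -14.364$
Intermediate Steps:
$W{\left(m,D \right)} = 1 - \frac{1}{m}$ ($W{\left(m,D \right)} = 2 \cdot \frac{1}{2} - \frac{1}{m} = 1 - \frac{1}{m}$)
$Y{\left(z \right)} = 3$ ($Y{\left(z \right)} = -1 + 4 = 3$)
$-30 + \left(\frac{71}{Y{\left(7 \right)}} - \frac{28}{3}\right) W{\left(-11,-12 \right)} = -30 + \left(\frac{71}{3} - \frac{28}{3}\right) \frac{-1 - 11}{-11} = -30 + \left(71 \cdot \frac{1}{3} - \frac{28}{3}\right) \left(\left(- \frac{1}{11}\right) \left(-12\right)\right) = -30 + \left(\frac{71}{3} - \frac{28}{3}\right) \frac{12}{11} = -30 + \frac{43}{3} \cdot \frac{12}{11} = -30 + \frac{172}{11} = - \frac{158}{11}$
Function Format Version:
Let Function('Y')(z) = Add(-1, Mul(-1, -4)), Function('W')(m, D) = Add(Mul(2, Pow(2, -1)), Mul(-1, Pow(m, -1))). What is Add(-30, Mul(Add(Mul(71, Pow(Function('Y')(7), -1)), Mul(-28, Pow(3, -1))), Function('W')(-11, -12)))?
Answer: Rational(-158, 11) ≈ -14.364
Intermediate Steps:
Function('W')(m, D) = Add(1, Mul(-1, Pow(m, -1))) (Function('W')(m, D) = Add(Mul(2, Rational(1, 2)), Mul(-1, Pow(m, -1))) = Add(1, Mul(-1, Pow(m, -1))))
Function('Y')(z) = 3 (Function('Y')(z) = Add(-1, 4) = 3)
Add(-30, Mul(Add(Mul(71, Pow(Function('Y')(7), -1)), Mul(-28, Pow(3, -1))), Function('W')(-11, -12))) = Add(-30, Mul(Add(Mul(71, Pow(3, -1)), Mul(-28, Pow(3, -1))), Mul(Pow(-11, -1), Add(-1, -11)))) = Add(-30, Mul(Add(Mul(71, Rational(1, 3)), Mul(-28, Rational(1, 3))), Mul(Rational(-1, 11), -12))) = Add(-30, Mul(Add(Rational(71, 3), Rational(-28, 3)), Rational(12, 11))) = Add(-30, Mul(Rational(43, 3), Rational(12, 11))) = Add(-30, Rational(172, 11)) = Rational(-158, 11)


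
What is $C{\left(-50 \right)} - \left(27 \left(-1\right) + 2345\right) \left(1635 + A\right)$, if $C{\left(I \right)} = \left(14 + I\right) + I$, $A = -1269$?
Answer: $-848474$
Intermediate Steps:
$C{\left(I \right)} = 14 + 2 I$
$C{\left(-50 \right)} - \left(27 \left(-1\right) + 2345\right) \left(1635 + A\right) = \left(14 + 2 \left(-50\right)\right) - \left(27 \left(-1\right) + 2345\right) \left(1635 - 1269\right) = \left(14 - 100\right) - \left(-27 + 2345\right) 366 = -86 - 2318 \cdot 366 = -86 - 848388 = -848474$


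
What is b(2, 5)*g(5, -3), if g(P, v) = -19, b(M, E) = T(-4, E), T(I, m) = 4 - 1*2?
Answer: -38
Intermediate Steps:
T(I, m) = 2 (T(I, m) = 4 - 2 = 2)
b(M, E) = 2
b(2, 5)*g(5, -3) = 2*(-19) = -38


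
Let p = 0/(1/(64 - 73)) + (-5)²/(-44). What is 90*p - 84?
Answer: -2973/22 ≈ -135.14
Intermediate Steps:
p = -25/44 (p = 0/(1/(-9)) + 25*(-1/44) = 0/(-⅑) - 25/44 = 0*(-9) - 25/44 = 0 - 25/44 = -25/44 ≈ -0.56818)
90*p - 84 = 90*(-25/44) - 84 = -1125/22 - 84 = -2973/22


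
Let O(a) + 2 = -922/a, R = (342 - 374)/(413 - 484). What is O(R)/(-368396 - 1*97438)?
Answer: 10921/2484448 ≈ 0.0043957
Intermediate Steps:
R = 32/71 (R = -32/(-71) = -32*(-1/71) = 32/71 ≈ 0.45070)
O(a) = -2 - 922/a
O(R)/(-368396 - 1*97438) = (-2 - 922/32/71)/(-368396 - 1*97438) = (-2 - 922*71/32)/(-368396 - 97438) = (-2 - 32731/16)/(-465834) = -32763/16*(-1/465834) = 10921/2484448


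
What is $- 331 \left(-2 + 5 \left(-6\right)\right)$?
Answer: $10592$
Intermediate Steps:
$- 331 \left(-2 + 5 \left(-6\right)\right) = - 331 \left(-2 - 30\right) = \left(-331\right) \left(-32\right) = 10592$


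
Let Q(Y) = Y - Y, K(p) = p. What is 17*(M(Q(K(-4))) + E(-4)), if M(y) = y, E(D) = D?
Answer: -68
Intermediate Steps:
Q(Y) = 0
17*(M(Q(K(-4))) + E(-4)) = 17*(0 - 4) = 17*(-4) = -68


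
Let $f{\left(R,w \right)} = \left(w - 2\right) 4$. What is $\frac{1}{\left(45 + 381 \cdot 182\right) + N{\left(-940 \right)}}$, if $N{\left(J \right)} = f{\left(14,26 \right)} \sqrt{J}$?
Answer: $\frac{23129}{1607739603} - \frac{64 i \sqrt{235}}{1607739603} \approx 1.4386 \cdot 10^{-5} - 6.1024 \cdot 10^{-7} i$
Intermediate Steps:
$f{\left(R,w \right)} = -8 + 4 w$ ($f{\left(R,w \right)} = \left(-2 + w\right) 4 = -8 + 4 w$)
$N{\left(J \right)} = 96 \sqrt{J}$ ($N{\left(J \right)} = \left(-8 + 4 \cdot 26\right) \sqrt{J} = \left(-8 + 104\right) \sqrt{J} = 96 \sqrt{J}$)
$\frac{1}{\left(45 + 381 \cdot 182\right) + N{\left(-940 \right)}} = \frac{1}{\left(45 + 381 \cdot 182\right) + 96 \sqrt{-940}} = \frac{1}{\left(45 + 69342\right) + 96 \cdot 2 i \sqrt{235}} = \frac{1}{69387 + 192 i \sqrt{235}}$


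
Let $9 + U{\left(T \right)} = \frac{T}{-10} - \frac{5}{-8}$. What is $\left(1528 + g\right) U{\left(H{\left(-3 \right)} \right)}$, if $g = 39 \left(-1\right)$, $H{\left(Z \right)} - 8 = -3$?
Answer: $- \frac{105719}{8} \approx -13215.0$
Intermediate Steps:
$H{\left(Z \right)} = 5$ ($H{\left(Z \right)} = 8 - 3 = 5$)
$g = -39$
$U{\left(T \right)} = - \frac{67}{8} - \frac{T}{10}$ ($U{\left(T \right)} = -9 + \left(\frac{T}{-10} - \frac{5}{-8}\right) = -9 + \left(T \left(- \frac{1}{10}\right) - - \frac{5}{8}\right) = -9 - \left(- \frac{5}{8} + \frac{T}{10}\right) = - \frac{67}{8} - \frac{T}{10}$)
$\left(1528 + g\right) U{\left(H{\left(-3 \right)} \right)} = \left(1528 - 39\right) \left(- \frac{67}{8} - \frac{1}{2}\right) = 1489 \left(- \frac{67}{8} - \frac{1}{2}\right) = 1489 \left(- \frac{71}{8}\right) = - \frac{105719}{8}$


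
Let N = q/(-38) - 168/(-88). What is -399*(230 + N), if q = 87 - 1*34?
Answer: -2023455/22 ≈ -91975.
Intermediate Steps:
q = 53 (q = 87 - 34 = 53)
N = 215/418 (N = 53/(-38) - 168/(-88) = 53*(-1/38) - 168*(-1/88) = -53/38 + 21/11 = 215/418 ≈ 0.51435)
-399*(230 + N) = -399*(230 + 215/418) = -399*96355/418 = -2023455/22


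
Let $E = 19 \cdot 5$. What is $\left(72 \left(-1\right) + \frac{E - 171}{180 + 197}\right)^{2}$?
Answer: $\frac{740928400}{142129} \approx 5213.1$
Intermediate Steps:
$E = 95$
$\left(72 \left(-1\right) + \frac{E - 171}{180 + 197}\right)^{2} = \left(72 \left(-1\right) + \frac{95 - 171}{180 + 197}\right)^{2} = \left(-72 - \frac{76}{377}\right)^{2} = \left(- \frac{27220}{377}\right)^{2} = \frac{740928400}{142129}$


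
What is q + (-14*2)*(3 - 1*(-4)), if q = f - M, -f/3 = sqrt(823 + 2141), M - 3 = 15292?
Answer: -15491 - 6*sqrt(741) ≈ -15654.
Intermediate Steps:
M = 15295 (M = 3 + 15292 = 15295)
f = -6*sqrt(741) (f = -3*sqrt(823 + 2141) = -6*sqrt(741) ≈ -163.33)
q = -15295 - 6*sqrt(741) (q = -6*sqrt(741) - 1*15295 = -6*sqrt(741) - 15295 = -15295 - 6*sqrt(741) ≈ -15458.)
q + (-14*2)*(3 - 1*(-4)) = (-15295 - 6*sqrt(741)) + (-14*2)*(3 - 1*(-4)) = (-15295 - 6*sqrt(741)) - 28*(3 + 4) = (-15295 - 6*sqrt(741)) - 28*7 = (-15295 - 6*sqrt(741)) - 196 = -15491 - 6*sqrt(741)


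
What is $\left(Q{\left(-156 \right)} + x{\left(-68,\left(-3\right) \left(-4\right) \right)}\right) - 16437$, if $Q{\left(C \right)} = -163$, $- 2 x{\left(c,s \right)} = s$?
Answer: $-16606$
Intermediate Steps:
$x{\left(c,s \right)} = - \frac{s}{2}$
$\left(Q{\left(-156 \right)} + x{\left(-68,\left(-3\right) \left(-4\right) \right)}\right) - 16437 = \left(-163 - \frac{\left(-3\right) \left(-4\right)}{2}\right) - 16437 = \left(-163 - 6\right) - 16437 = -169 - 16437 = -16606$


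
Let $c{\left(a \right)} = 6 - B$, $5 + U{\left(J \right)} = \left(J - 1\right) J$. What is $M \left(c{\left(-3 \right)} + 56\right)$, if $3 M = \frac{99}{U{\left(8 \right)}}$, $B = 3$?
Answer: $\frac{649}{17} \approx 38.176$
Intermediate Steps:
$U{\left(J \right)} = -5 + J \left(-1 + J\right)$ ($U{\left(J \right)} = -5 + \left(J - 1\right) J = -5 + \left(-1 + J\right) J = -5 + J \left(-1 + J\right)$)
$M = \frac{11}{17}$ ($M = \frac{99 \frac{1}{-5 + 8^{2} - 8}}{3} = \frac{99 \frac{1}{-5 + 64 - 8}}{3} = \frac{99 \cdot \frac{1}{51}}{3} = \frac{1}{3} \cdot \frac{33}{17} = \frac{11}{17} \approx 0.64706$)
$c{\left(a \right)} = 3$ ($c{\left(a \right)} = 6 - 3 = 3$)
$M \left(c{\left(-3 \right)} + 56\right) = \frac{11 \left(3 + 56\right)}{17} = \frac{11}{17} \cdot 59 = \frac{649}{17}$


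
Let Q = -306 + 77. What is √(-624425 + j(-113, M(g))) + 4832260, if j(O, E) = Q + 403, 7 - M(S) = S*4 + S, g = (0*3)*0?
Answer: 4832260 + I*√624251 ≈ 4.8323e+6 + 790.1*I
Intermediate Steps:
g = 0 (g = 0*0 = 0)
Q = -229
M(S) = 7 - 5*S (M(S) = 7 - (S*4 + S) = 7 - (4*S + S) = 7 - 5*S)
j(O, E) = 174 (j(O, E) = -229 + 403 = 174)
√(-624425 + j(-113, M(g))) + 4832260 = √(-624425 + 174) + 4832260 = √(-624251) + 4832260 = I*√624251 + 4832260 = 4832260 + I*√624251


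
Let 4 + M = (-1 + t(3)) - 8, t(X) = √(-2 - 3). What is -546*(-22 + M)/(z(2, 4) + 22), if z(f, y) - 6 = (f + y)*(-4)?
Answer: 9555/2 - 273*I*√5/2 ≈ 4777.5 - 305.22*I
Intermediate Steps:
z(f, y) = 6 - 4*f - 4*y (z(f, y) = 6 + (f + y)*(-4) = 6 + (-4*f - 4*y) = 6 - 4*f - 4*y)
t(X) = I*√5 (t(X) = √(-5) = I*√5)
M = -13 + I*√5 (M = -4 + ((-1 + I*√5) - 8) = -4 + (-9 + I*√5) = -13 + I*√5 ≈ -13.0 + 2.2361*I)
-546*(-22 + M)/(z(2, 4) + 22) = -546*(-22 + (-13 + I*√5))/((6 - 4*2 - 4*4) + 22) = -546*(-35 + I*√5)/((6 - 8 - 16) + 22) = -546*(-35 + I*√5)/(-18 + 22) = -546*(-35 + I*√5)/4 = -546*(-35/4 + I*√5/4) = 9555/2 - 273*I*√5/2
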